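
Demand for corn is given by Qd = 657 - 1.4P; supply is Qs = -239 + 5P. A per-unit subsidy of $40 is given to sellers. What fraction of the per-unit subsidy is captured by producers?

Pre-subsidy: 657 - 1.4P = -239 + 5P gives P* = 140, Q* = 461.
With the subsidy, sellers receive Ps = Pb + 40 for each unit, where Pb is the price buyers pay.
Supply in terms of Pb becomes Qs = -239 + 5(Pb + 40) = -39 + 5Pb. Setting this equal to demand: 657 - 1.4Pb = -39 + 5Pb, so Pb = 108.75.
Sellers receive Ps = 108.75 + 40 = 148.75; Q' = 657 − 1.4·108.75 = 504.75.
Buyers' price falls by P* − Pb = 140 − 108.75 = 31.25; sellers' price rises by Ps − P* = 148.75 − 140 = 8.75.
So producers capture 8.75/40 = 0.21875 of each unit of subsidy.

Producer share = 0.21875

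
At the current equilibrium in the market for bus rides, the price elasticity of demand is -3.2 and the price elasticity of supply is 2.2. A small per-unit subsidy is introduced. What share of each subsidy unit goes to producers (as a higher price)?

For a small subsidy around the equilibrium, the benefit split depends on the relative slopes, which at a point are proportional to the elasticities.
Buyer share = εs/(εs + |εd|) = 2.2/(2.2 + 3.2) = 11/27; seller share = |εd|/(εs + |εd|) = 16/27.
So producers capture 16/27 of the subsidy.

Producer share = 16/27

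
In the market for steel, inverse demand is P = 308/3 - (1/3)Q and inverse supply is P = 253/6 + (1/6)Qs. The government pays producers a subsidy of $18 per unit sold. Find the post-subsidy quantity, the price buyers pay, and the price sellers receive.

Q' = 157; buyers pay 151/3; sellers receive 205/3

Pre-subsidy: 308/3 - (1/3)Q = 253/6 + (1/6)Q gives Q* = 121 and P* = 187/3.
With the subsidy, sellers receive Ps = Pb + 18 for each unit, where Pb is the price buyers pay.
On the curves, Pb = 308/3 - (1/3)Q and Ps = 253/6 + (1/6)Q; the wedge Ps − Pb = 18 gives 253/6 + (1/6)Q − (308/3 - (1/3)Q) = 18, so Q' = 157.
Then Pb = 308/3 − (1/3)·157 = 151/3 and Ps = 253/6 + (1/6)·157 = 205/3.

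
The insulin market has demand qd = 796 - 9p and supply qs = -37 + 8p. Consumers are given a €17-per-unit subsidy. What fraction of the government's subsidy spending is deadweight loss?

Pre-subsidy: 796 - 9p = -37 + 8p gives p* = 49, q* = 355.
With the rebate, buyers effectively pay pb = ps − 17, where ps is the price sellers receive.
Demand in terms of ps becomes qd = 796 − 9(ps − 17) = 949 - 9ps. Setting this equal to supply: 949 - 9ps = -37 + 8ps, so ps = 58.
Buyers pay pb = 58 − 17 = 41; q' = -37 + 8·58 = 427.
ΔCS = ½(355 + 427)(49 − 41) = 3128; ΔPS = ½(355 + 427)(58 − 49) = 3519.
Government spending = 17 × 427 = 7259.
DWL = ½ × 17 × (427 − 355) = 612; fraction = 612 / 7259 = 36/427.

DWL / government spending = 36/427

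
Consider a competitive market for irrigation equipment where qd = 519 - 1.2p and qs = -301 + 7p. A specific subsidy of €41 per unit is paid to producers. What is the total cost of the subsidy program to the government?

Government cost = €18081

Pre-subsidy: 519 - 1.2p = -301 + 7p gives p* = 100, q* = 399.
With the subsidy, sellers receive ps = pb + 41 for each unit, where pb is the price buyers pay.
Supply in terms of pb becomes qs = -301 + 7(pb + 41) = -14 + 7pb. Setting this equal to demand: 519 - 1.2pb = -14 + 7pb, so pb = 65.
Sellers receive ps = 65 + 41 = 106; q' = 519 − 1.2·65 = 441.
Government outlay = subsidy × quantity = 41 × 441 = 18081.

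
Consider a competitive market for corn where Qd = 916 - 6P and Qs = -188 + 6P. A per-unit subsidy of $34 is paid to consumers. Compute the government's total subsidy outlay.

Government cost = $15844

Pre-subsidy: 916 - 6P = -188 + 6P gives P* = 92, Q* = 364.
With the rebate, buyers effectively pay Pb = Ps − 34, where Ps is the price sellers receive.
Demand in terms of Ps becomes Qd = 916 − 6(Ps − 34) = 1120 - 6Ps. Setting this equal to supply: 1120 - 6Ps = -188 + 6Ps, so Ps = 109.
Buyers pay Pb = 109 − 34 = 75; Q' = -188 + 6·109 = 466.
Government outlay = subsidy × quantity = 34 × 466 = 15844.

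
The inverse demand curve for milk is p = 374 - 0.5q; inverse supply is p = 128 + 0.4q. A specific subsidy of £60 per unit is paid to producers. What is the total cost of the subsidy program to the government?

Pre-subsidy: 374 - 0.5q = 128 + 0.4q gives q* = 820/3 and p* = 712/3.
With the subsidy, sellers receive ps = pb + 60 for each unit, where pb is the price buyers pay.
On the curves, pb = 374 - 0.5q and ps = 128 + 0.4q; the wedge ps − pb = 60 gives 128 + 0.4q − (374 - 0.5q) = 60, so q' = 340.
Then pb = 374 − 0.5·340 = 204 and ps = 128 + 0.4·340 = 264.
Government outlay = subsidy × quantity = 60 × 340 = 20400.

Government cost = £20400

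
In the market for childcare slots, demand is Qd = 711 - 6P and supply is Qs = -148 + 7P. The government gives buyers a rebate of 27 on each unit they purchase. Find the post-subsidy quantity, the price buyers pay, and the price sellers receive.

Q' = 5223/13; buyers pay 670/13; sellers receive 1021/13

Pre-subsidy: 711 - 6P = -148 + 7P gives P* = 859/13, Q* = 4089/13.
With the rebate, buyers effectively pay Pb = Ps − 27, where Ps is the price sellers receive.
Demand in terms of Ps becomes Qd = 711 − 6(Ps − 27) = 873 - 6Ps. Setting this equal to supply: 873 - 6Ps = -148 + 7Ps, so Ps = 1021/13.
Buyers pay Pb = 1021/13 − 27 = 670/13; Q' = -148 + 7·(1021/13) = 5223/13.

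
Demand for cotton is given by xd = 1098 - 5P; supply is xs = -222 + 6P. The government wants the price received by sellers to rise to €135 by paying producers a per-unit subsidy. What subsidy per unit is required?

At a seller price of 135, quantity supplied is -222 + 6·135 = 588.
Buyers absorb 588 only when they pay Pb with 1098 − 5·Pb = 588, i.e. Pb = 102.
s = Ps − Pb = 135 − 102 = 33.

Required subsidy s = €33 per unit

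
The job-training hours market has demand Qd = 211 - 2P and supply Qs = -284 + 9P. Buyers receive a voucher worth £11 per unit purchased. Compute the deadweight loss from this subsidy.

Deadweight loss = £99

Pre-subsidy: 211 - 2P = -284 + 9P gives P* = 45, Q* = 121.
With the rebate, buyers effectively pay Pb = Ps − 11, where Ps is the price sellers receive.
Demand in terms of Ps becomes Qd = 211 − 2(Ps − 11) = 233 - 2Ps. Setting this equal to supply: 233 - 2Ps = -284 + 9Ps, so Ps = 47.
Buyers pay Pb = 47 − 11 = 36; Q' = -284 + 9·47 = 139.
The subsidy expands output by 139 − 121 = 18 past the efficient level; on those units the gap between marginal cost and willingness to pay runs from 0 up to 11.
DWL = ½ × 11 × 18 = 99.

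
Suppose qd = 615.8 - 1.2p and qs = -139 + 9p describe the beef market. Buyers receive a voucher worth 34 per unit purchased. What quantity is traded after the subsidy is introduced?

q' = 563

Pre-subsidy: 615.8 - 1.2p = -139 + 9p gives p* = 74, q* = 527.
With the rebate, buyers effectively pay pb = ps − 34, where ps is the price sellers receive.
Demand in terms of ps becomes qd = 615.8 − 1.2(ps − 34) = 656.6 - 1.2ps. Setting this equal to supply: 656.6 - 1.2ps = -139 + 9ps, so ps = 78.
Buyers pay pb = 78 − 34 = 44; q' = -139 + 9·78 = 563.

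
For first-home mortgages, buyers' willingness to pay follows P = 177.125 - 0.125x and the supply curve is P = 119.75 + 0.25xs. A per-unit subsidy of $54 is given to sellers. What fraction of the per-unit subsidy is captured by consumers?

Pre-subsidy: 177.125 - 0.125x = 119.75 + 0.25x gives x* = 153 and P* = 158.
With the subsidy, sellers receive Ps = Pb + 54 for each unit, where Pb is the price buyers pay.
On the curves, Pb = 177.125 - 0.125x and Ps = 119.75 + 0.25x; the wedge Ps − Pb = 54 gives 119.75 + 0.25x − (177.125 - 0.125x) = 54, so x' = 297.
Then Pb = 177.125 − 0.125·297 = 140 and Ps = 119.75 + 0.25·297 = 194.
Buyers' price falls by P* − Pb = 158 − 140 = 18; sellers' price rises by Ps − P* = 194 − 158 = 36.
So consumers capture 18/54 = 1/3 of each unit of subsidy.

Consumer share = 1/3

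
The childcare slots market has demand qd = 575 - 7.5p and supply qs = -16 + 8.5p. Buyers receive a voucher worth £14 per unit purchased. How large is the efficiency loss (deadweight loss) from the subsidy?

Pre-subsidy: 575 - 7.5p = -16 + 8.5p gives p* = 36.9375, q* = 297.96875.
With the rebate, buyers effectively pay pb = ps − 14, where ps is the price sellers receive.
Demand in terms of ps becomes qd = 575 − 7.5(ps − 14) = 680 - 7.5ps. Setting this equal to supply: 680 - 7.5ps = -16 + 8.5ps, so ps = 43.5.
Buyers pay pb = 43.5 − 14 = 29.5; q' = -16 + 8.5·43.5 = 353.75.
The subsidy expands output by 353.75 − 297.96875 = 55.78125 past the efficient level; on those units the gap between marginal cost and willingness to pay runs from 0 up to 14.
DWL = ½ × 14 × 55.78125 = 390.46875.

Deadweight loss = £390.46875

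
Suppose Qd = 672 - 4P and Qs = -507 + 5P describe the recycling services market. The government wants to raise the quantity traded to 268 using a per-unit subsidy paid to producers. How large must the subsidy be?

At Q = 268, invert demand for the buyer price: Pb = (672 − 268)/4 = 101; invert supply for the seller price: Ps = (268 − (-507))/5 = 155.
The subsidy must fill the gap: s = Ps − Pb = 155 − 101 = 54.

Required subsidy s = 54 per unit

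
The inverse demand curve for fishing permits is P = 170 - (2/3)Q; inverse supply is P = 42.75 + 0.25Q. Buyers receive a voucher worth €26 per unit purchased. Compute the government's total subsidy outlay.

Government cost = 47814/11

Pre-subsidy: 170 - (2/3)Q = 42.75 + 0.25Q gives Q* = 1527/11 and P* = 852/11.
With the rebate, buyers effectively pay Pb = Ps − 26, where Ps is the price sellers receive.
On the curves, Pb = 170 - (2/3)Q and Ps = 42.75 + 0.25Q; the wedge Ps − Pb = 26 gives 42.75 + 0.25Q − (170 - (2/3)Q) = 26, so Q' = 1839/11.
Then Pb = 170 − (2/3)·(1839/11) = 644/11 and Ps = 42.75 + 0.25·(1839/11) = 930/11.
Government outlay = subsidy × quantity = 26 × 1839/11 = 47814/11.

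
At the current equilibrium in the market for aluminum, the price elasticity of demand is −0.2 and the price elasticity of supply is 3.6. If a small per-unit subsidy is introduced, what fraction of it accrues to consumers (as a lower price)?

For a small subsidy around the equilibrium, the benefit split depends on the relative slopes, which at a point are proportional to the elasticities.
Buyer share = εs/(εs + |εd|) = 3.6/(3.6 + 0.2) = 18/19; seller share = |εd|/(εs + |εd|) = 1/19.

Consumer share = 18/19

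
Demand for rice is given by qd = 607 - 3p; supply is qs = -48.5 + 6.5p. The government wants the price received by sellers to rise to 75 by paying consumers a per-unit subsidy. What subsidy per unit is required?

At a seller price of 75, quantity supplied is -48.5 + 6.5·75 = 439.
Buyers absorb 439 only when they pay pb with 607 − 3·pb = 439, i.e. pb = 56.
s = ps − pb = 75 − 56 = 19.

Required subsidy s = 19 per unit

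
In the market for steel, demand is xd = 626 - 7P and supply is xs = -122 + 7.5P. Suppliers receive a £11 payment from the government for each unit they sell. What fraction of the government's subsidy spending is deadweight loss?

Pre-subsidy: 626 - 7P = -122 + 7.5P gives P* = 1496/29, x* = 7682/29.
With the subsidy, sellers receive Ps = Pb + 11 for each unit, where Pb is the price buyers pay.
Supply in terms of Pb becomes xs = -122 + 7.5(Pb + 11) = -39.5 + 7.5Pb. Setting this equal to demand: 626 - 7Pb = -39.5 + 7.5Pb, so Pb = 1331/29.
Sellers receive Ps = 1331/29 + 11 = 1650/29; x' = 626 − 7·(1331/29) = 8837/29.
ΔCS = ½(7682/29 + 8837/29)(1496/29 − 1331/29) = 2725635/1682; ΔPS = ½(7682/29 + 8837/29)(1650/29 − 1496/29) = 1271963/841.
Government spending = 11 × 8837/29 = 97207/29.
DWL = ½ × 11 × (8837/29 − 7682/29) = 12705/58; fraction = (12705/58) / (97207/29) = 1155/17674.

DWL / government spending = 1155/17674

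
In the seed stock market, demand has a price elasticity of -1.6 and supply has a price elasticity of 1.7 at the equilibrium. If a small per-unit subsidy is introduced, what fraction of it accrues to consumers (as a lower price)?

For a small subsidy around the equilibrium, the benefit split depends on the relative slopes, which at a point are proportional to the elasticities.
Buyer share = εs/(εs + |εd|) = 1.7/(1.7 + 1.6) = 17/33; seller share = |εd|/(εs + |εd|) = 16/33.

Consumer share = 17/33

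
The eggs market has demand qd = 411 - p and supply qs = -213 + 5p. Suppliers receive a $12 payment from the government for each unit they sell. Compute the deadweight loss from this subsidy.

Deadweight loss = $60

Pre-subsidy: 411 - p = -213 + 5p gives p* = 104, q* = 307.
With the subsidy, sellers receive ps = pb + 12 for each unit, where pb is the price buyers pay.
Supply in terms of pb becomes qs = -213 + 5(pb + 12) = -153 + 5pb. Setting this equal to demand: 411 - pb = -153 + 5pb, so pb = 94.
Sellers receive ps = 94 + 12 = 106; q' = 411 − 1·94 = 317.
The subsidy expands output by 317 − 307 = 10 past the efficient level; on those units the gap between marginal cost and willingness to pay runs from 0 up to 12.
DWL = ½ × 12 × 10 = 60.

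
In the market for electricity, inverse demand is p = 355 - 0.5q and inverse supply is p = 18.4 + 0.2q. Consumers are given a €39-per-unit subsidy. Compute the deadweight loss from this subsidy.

Pre-subsidy: 355 - 0.5q = 18.4 + 0.2q gives q* = 3366/7 and p* = 802/7.
With the rebate, buyers effectively pay pb = ps − 39, where ps is the price sellers receive.
On the curves, pb = 355 - 0.5q and ps = 18.4 + 0.2q; the wedge ps − pb = 39 gives 18.4 + 0.2q − (355 - 0.5q) = 39, so q' = 3756/7.
Then pb = 355 − 0.5·(3756/7) = 607/7 and ps = 18.4 + 0.2·(3756/7) = 880/7.
The subsidy expands output by 3756/7 − 3366/7 = 390/7 past the efficient level; on those units the gap between marginal cost and willingness to pay runs from 0 up to 39.
DWL = ½ × 39 × 390/7 = 7605/7.

Deadweight loss = 7605/7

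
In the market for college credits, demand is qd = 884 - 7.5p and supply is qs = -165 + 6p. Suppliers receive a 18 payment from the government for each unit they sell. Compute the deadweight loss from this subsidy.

Deadweight loss = 540

Pre-subsidy: 884 - 7.5p = -165 + 6p gives p* = 2098/27, q* = 2711/9.
With the subsidy, sellers receive ps = pb + 18 for each unit, where pb is the price buyers pay.
Supply in terms of pb becomes qs = -165 + 6(pb + 18) = -57 + 6pb. Setting this equal to demand: 884 - 7.5pb = -57 + 6pb, so pb = 1882/27.
Sellers receive ps = 1882/27 + 18 = 2368/27; q' = 884 − 7.5·(1882/27) = 3251/9.
The subsidy expands output by 3251/9 − 2711/9 = 60 past the efficient level; on those units the gap between marginal cost and willingness to pay runs from 0 up to 18.
DWL = ½ × 18 × 60 = 540.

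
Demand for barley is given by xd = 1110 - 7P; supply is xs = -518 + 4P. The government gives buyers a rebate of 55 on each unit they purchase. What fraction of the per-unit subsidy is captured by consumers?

Consumer share = 4/11

Pre-subsidy: 1110 - 7P = -518 + 4P gives P* = 148, x* = 74.
With the rebate, buyers effectively pay Pb = Ps − 55, where Ps is the price sellers receive.
Demand in terms of Ps becomes xd = 1110 − 7(Ps − 55) = 1495 - 7Ps. Setting this equal to supply: 1495 - 7Ps = -518 + 4Ps, so Ps = 183.
Buyers pay Pb = 183 − 55 = 128; x' = -518 + 4·183 = 214.
Buyers' price falls by P* − Pb = 148 − 128 = 20; sellers' price rises by Ps − P* = 183 − 148 = 35.
So consumers capture 20/55 = 4/11 of each unit of subsidy.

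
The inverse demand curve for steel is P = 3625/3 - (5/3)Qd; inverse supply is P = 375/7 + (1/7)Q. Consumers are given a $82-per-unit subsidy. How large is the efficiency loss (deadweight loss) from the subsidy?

Pre-subsidy: 3625/3 - (5/3)Q = 375/7 + (1/7)Q gives Q* = 12125/19 and P* = 2750/19.
With the rebate, buyers effectively pay Pb = Ps − 82, where Ps is the price sellers receive.
On the curves, Pb = 3625/3 - (5/3)Q and Ps = 375/7 + (1/7)Q; the wedge Ps − Pb = 82 gives 375/7 + (1/7)Q − (3625/3 - (5/3)Q) = 82, so Q' = 12986/19.
Then Pb = 3625/3 − (5/3)·(12986/19) = 1315/19 and Ps = 375/7 + (1/7)·(12986/19) = 2873/19.
The subsidy expands output by 12986/19 − 12125/19 = 861/19 past the efficient level; on those units the gap between marginal cost and willingness to pay runs from 0 up to 82.
DWL = ½ × 82 × 861/19 = 35301/19.

Deadweight loss = 35301/19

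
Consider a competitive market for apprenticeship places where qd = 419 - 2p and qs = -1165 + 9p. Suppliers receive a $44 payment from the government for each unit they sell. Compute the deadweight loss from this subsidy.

Pre-subsidy: 419 - 2p = -1165 + 9p gives p* = 144, q* = 131.
With the subsidy, sellers receive ps = pb + 44 for each unit, where pb is the price buyers pay.
Supply in terms of pb becomes qs = -1165 + 9(pb + 44) = -769 + 9pb. Setting this equal to demand: 419 - 2pb = -769 + 9pb, so pb = 108.
Sellers receive ps = 108 + 44 = 152; q' = 419 − 2·108 = 203.
The subsidy expands output by 203 − 131 = 72 past the efficient level; on those units the gap between marginal cost and willingness to pay runs from 0 up to 44.
DWL = ½ × 44 × 72 = 1584.

Deadweight loss = $1584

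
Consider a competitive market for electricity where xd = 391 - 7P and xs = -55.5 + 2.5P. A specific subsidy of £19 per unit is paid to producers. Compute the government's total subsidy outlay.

Government cost = £1843

Pre-subsidy: 391 - 7P = -55.5 + 2.5P gives P* = 47, x* = 62.
With the subsidy, sellers receive Ps = Pb + 19 for each unit, where Pb is the price buyers pay.
Supply in terms of Pb becomes xs = -55.5 + 2.5(Pb + 19) = -8 + 2.5Pb. Setting this equal to demand: 391 - 7Pb = -8 + 2.5Pb, so Pb = 42.
Sellers receive Ps = 42 + 19 = 61; x' = 391 − 7·42 = 97.
Government outlay = subsidy × quantity = 19 × 97 = 1843.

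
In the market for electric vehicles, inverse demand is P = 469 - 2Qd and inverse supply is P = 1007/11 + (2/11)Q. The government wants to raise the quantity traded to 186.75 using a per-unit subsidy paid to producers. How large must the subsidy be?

Required subsidy s = 30 per unit

At Q = 186.75, from the demand curve buyers pay Pb = 469 − 2·186.75 = 95.5; from the supply curve sellers need Ps = 1007/11 + (2/11)·186.75 = 125.5.
The subsidy must fill the gap: s = Ps − Pb = 125.5 − 95.5 = 30.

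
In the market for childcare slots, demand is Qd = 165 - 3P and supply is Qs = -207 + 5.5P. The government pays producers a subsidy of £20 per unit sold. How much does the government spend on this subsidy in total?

Pre-subsidy: 165 - 3P = -207 + 5.5P gives P* = 744/17, Q* = 573/17.
With the subsidy, sellers receive Ps = Pb + 20 for each unit, where Pb is the price buyers pay.
Supply in terms of Pb becomes Qs = -207 + 5.5(Pb + 20) = -97 + 5.5Pb. Setting this equal to demand: 165 - 3Pb = -97 + 5.5Pb, so Pb = 524/17.
Sellers receive Ps = 524/17 + 20 = 864/17; Q' = 165 − 3·(524/17) = 1233/17.
Government outlay = subsidy × quantity = 20 × 1233/17 = 24660/17.

Government cost = 24660/17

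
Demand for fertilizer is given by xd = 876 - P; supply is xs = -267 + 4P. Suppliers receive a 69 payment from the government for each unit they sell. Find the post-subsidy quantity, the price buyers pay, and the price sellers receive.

x' = 702.6; buyers pay 173.4; sellers receive 242.4

Pre-subsidy: 876 - P = -267 + 4P gives P* = 228.6, x* = 647.4.
With the subsidy, sellers receive Ps = Pb + 69 for each unit, where Pb is the price buyers pay.
Supply in terms of Pb becomes xs = -267 + 4(Pb + 69) = 9 + 4Pb. Setting this equal to demand: 876 - Pb = 9 + 4Pb, so Pb = 173.4.
Sellers receive Ps = 173.4 + 69 = 242.4; x' = 876 − 1·173.4 = 702.6.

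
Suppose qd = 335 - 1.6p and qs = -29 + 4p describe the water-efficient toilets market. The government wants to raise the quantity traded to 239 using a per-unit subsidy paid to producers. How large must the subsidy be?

At q = 239, invert demand for the buyer price: pb = (335 − 239)/1.6 = 60; invert supply for the seller price: ps = (239 − (-29))/4 = 67.
The subsidy must fill the gap: s = ps − pb = 67 − 60 = 7.

Required subsidy s = 7 per unit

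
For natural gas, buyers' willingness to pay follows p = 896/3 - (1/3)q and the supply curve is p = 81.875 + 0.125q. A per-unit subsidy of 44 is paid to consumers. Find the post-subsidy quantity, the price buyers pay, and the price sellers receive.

Pre-subsidy: 896/3 - (1/3)q = 81.875 + 0.125q gives q* = 473 and p* = 141.
With the rebate, buyers effectively pay pb = ps − 44, where ps is the price sellers receive.
On the curves, pb = 896/3 - (1/3)q and ps = 81.875 + 0.125q; the wedge ps − pb = 44 gives 81.875 + 0.125q − (896/3 - (1/3)q) = 44, so q' = 569.
Then pb = 896/3 − (1/3)·569 = 109 and ps = 81.875 + 0.125·569 = 153.

q' = 569; buyers pay 109; sellers receive 153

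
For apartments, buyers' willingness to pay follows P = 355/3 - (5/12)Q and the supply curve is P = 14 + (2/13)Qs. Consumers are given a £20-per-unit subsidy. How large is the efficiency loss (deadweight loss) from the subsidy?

Pre-subsidy: 355/3 - (5/12)Q = 14 + (2/13)Q gives Q* = 16276/89 and P* = 3750/89.
With the rebate, buyers effectively pay Pb = Ps − 20, where Ps is the price sellers receive.
On the curves, Pb = 355/3 - (5/12)Q and Ps = 14 + (2/13)Q; the wedge Ps − Pb = 20 gives 14 + (2/13)Q − (355/3 - (5/12)Q) = 20, so Q' = 19396/89.
Then Pb = 355/3 − (5/12)·(19396/89) = 2450/89 and Ps = 14 + (2/13)·(19396/89) = 4230/89.
The subsidy expands output by 19396/89 − 16276/89 = 3120/89 past the efficient level; on those units the gap between marginal cost and willingness to pay runs from 0 up to 20.
DWL = ½ × 20 × 3120/89 = 31200/89.

Deadweight loss = 31200/89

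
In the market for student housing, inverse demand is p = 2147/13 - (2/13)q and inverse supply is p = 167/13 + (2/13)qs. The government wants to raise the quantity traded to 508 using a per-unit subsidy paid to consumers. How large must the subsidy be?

At q = 508, from the demand curve buyers pay pb = 2147/13 − (2/13)·508 = 87; from the supply curve sellers need ps = 167/13 + (2/13)·508 = 91.
The subsidy must fill the gap: s = ps − pb = 91 − 87 = 4.

Required subsidy s = 4 per unit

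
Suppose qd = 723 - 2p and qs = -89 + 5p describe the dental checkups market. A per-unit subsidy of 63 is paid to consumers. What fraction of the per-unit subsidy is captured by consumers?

Consumer share = 5/7

Pre-subsidy: 723 - 2p = -89 + 5p gives p* = 116, q* = 491.
With the rebate, buyers effectively pay pb = ps − 63, where ps is the price sellers receive.
Demand in terms of ps becomes qd = 723 − 2(ps − 63) = 849 - 2ps. Setting this equal to supply: 849 - 2ps = -89 + 5ps, so ps = 134.
Buyers pay pb = 134 − 63 = 71; q' = -89 + 5·134 = 581.
Buyers' price falls by p* − pb = 116 − 71 = 45; sellers' price rises by ps − p* = 134 − 116 = 18.
So consumers capture 45/63 = 5/7 of each unit of subsidy.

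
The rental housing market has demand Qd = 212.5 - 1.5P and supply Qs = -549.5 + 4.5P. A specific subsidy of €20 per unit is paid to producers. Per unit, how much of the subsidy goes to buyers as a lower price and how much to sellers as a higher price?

Buyers gain €15 per unit; sellers gain €5 per unit

Pre-subsidy: 212.5 - 1.5P = -549.5 + 4.5P gives P* = 127, Q* = 22.
With the subsidy, sellers receive Ps = Pb + 20 for each unit, where Pb is the price buyers pay.
Supply in terms of Pb becomes Qs = -549.5 + 4.5(Pb + 20) = -459.5 + 4.5Pb. Setting this equal to demand: 212.5 - 1.5Pb = -459.5 + 4.5Pb, so Pb = 112.
Sellers receive Ps = 112 + 20 = 132; Q' = 212.5 − 1.5·112 = 44.5.
Buyers' price falls by P* − Pb = 127 − 112 = 15; sellers' price rises by Ps − P* = 132 − 127 = 5.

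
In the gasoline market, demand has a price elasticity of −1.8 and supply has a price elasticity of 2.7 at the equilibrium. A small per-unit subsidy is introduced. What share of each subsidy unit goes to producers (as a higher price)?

For a small subsidy around the equilibrium, the benefit split depends on the relative slopes, which at a point are proportional to the elasticities.
Buyer share = εs/(εs + |εd|) = 2.7/(2.7 + 1.8) = 0.6; seller share = |εd|/(εs + |εd|) = 0.4.
So producers capture 0.4 of the subsidy.

Producer share = 0.4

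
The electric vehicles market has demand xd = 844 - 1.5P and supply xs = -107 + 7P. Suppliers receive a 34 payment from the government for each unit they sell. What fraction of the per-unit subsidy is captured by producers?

Pre-subsidy: 844 - 1.5P = -107 + 7P gives P* = 1902/17, x* = 11495/17.
With the subsidy, sellers receive Ps = Pb + 34 for each unit, where Pb is the price buyers pay.
Supply in terms of Pb becomes xs = -107 + 7(Pb + 34) = 131 + 7Pb. Setting this equal to demand: 844 - 1.5Pb = 131 + 7Pb, so Pb = 1426/17.
Sellers receive Ps = 1426/17 + 34 = 2004/17; x' = 844 − 1.5·(1426/17) = 12209/17.
Buyers' price falls by P* − Pb = 1902/17 − 1426/17 = 28; sellers' price rises by Ps − P* = 2004/17 − 1902/17 = 6.
So producers capture 6/34 = 3/17 of each unit of subsidy.

Producer share = 3/17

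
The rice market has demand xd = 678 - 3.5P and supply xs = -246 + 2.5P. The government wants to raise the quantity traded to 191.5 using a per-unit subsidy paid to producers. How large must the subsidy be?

At x = 191.5, invert demand for the buyer price: Pb = (678 − 191.5)/3.5 = 139; invert supply for the seller price: Ps = (191.5 − (-246))/2.5 = 175.
The subsidy must fill the gap: s = Ps − Pb = 175 − 139 = 36.

Required subsidy s = 36 per unit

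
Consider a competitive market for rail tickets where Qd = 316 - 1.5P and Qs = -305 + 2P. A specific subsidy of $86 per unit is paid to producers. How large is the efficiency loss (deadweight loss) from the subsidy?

Pre-subsidy: 316 - 1.5P = -305 + 2P gives P* = 1242/7, Q* = 349/7.
With the subsidy, sellers receive Ps = Pb + 86 for each unit, where Pb is the price buyers pay.
Supply in terms of Pb becomes Qs = -305 + 2(Pb + 86) = -133 + 2Pb. Setting this equal to demand: 316 - 1.5Pb = -133 + 2Pb, so Pb = 898/7.
Sellers receive Ps = 898/7 + 86 = 1500/7; Q' = 316 − 1.5·(898/7) = 865/7.
The subsidy expands output by 865/7 − 349/7 = 516/7 past the efficient level; on those units the gap between marginal cost and willingness to pay runs from 0 up to 86.
DWL = ½ × 86 × 516/7 = 22188/7.

Deadweight loss = 22188/7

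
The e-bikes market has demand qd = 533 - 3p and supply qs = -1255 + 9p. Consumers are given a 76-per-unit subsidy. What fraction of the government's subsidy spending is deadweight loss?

DWL / government spending = 171/514

Pre-subsidy: 533 - 3p = -1255 + 9p gives p* = 149, q* = 86.
With the rebate, buyers effectively pay pb = ps − 76, where ps is the price sellers receive.
Demand in terms of ps becomes qd = 533 − 3(ps − 76) = 761 - 3ps. Setting this equal to supply: 761 - 3ps = -1255 + 9ps, so ps = 168.
Buyers pay pb = 168 − 76 = 92; q' = -1255 + 9·168 = 257.
ΔCS = ½(86 + 257)(149 − 92) = 9775.5; ΔPS = ½(86 + 257)(168 − 149) = 3258.5.
Government spending = 76 × 257 = 19532.
DWL = ½ × 76 × (257 − 86) = 6498; fraction = 6498 / 19532 = 171/514.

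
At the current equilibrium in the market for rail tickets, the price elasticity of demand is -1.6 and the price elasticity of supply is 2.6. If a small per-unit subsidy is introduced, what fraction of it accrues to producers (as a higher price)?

For a small subsidy around the equilibrium, the benefit split depends on the relative slopes, which at a point are proportional to the elasticities.
Buyer share = εs/(εs + |εd|) = 2.6/(2.6 + 1.6) = 13/21; seller share = |εd|/(εs + |εd|) = 8/21.
So producers capture 8/21 of the subsidy.

Producer share = 8/21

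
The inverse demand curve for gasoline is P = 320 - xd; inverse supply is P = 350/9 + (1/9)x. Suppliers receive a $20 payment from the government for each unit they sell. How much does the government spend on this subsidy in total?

Government cost = $5420

Pre-subsidy: 320 - x = 350/9 + (1/9)x gives x* = 253 and P* = 67.
With the subsidy, sellers receive Ps = Pb + 20 for each unit, where Pb is the price buyers pay.
On the curves, Pb = 320 - x and Ps = 350/9 + (1/9)x; the wedge Ps − Pb = 20 gives 350/9 + (1/9)x − (320 - x) = 20, so x' = 271.
Then Pb = 320 − 1·271 = 49 and Ps = 350/9 + (1/9)·271 = 69.
Government outlay = subsidy × quantity = 20 × 271 = 5420.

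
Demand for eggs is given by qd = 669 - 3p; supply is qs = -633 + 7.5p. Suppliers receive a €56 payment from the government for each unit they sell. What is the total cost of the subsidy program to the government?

Government cost = €23352

Pre-subsidy: 669 - 3p = -633 + 7.5p gives p* = 124, q* = 297.
With the subsidy, sellers receive ps = pb + 56 for each unit, where pb is the price buyers pay.
Supply in terms of pb becomes qs = -633 + 7.5(pb + 56) = -213 + 7.5pb. Setting this equal to demand: 669 - 3pb = -213 + 7.5pb, so pb = 84.
Sellers receive ps = 84 + 56 = 140; q' = 669 − 3·84 = 417.
Government outlay = subsidy × quantity = 56 × 417 = 23352.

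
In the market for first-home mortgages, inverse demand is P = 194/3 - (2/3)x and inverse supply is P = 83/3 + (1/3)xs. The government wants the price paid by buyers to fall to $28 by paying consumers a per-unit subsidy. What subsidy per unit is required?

Required subsidy s = $18 per unit

At a buyer price of 28, quantity demanded is 97 − 1.5·28 = 55.
Sellers supply 55 only when they receive Ps = 83/3 + (1/3)·55 = 46.
s = Ps − Pb = 46 − 28 = 18.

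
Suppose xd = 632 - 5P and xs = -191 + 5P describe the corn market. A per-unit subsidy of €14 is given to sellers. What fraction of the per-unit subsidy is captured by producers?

Producer share = 0.5

Pre-subsidy: 632 - 5P = -191 + 5P gives P* = 82.3, x* = 220.5.
With the subsidy, sellers receive Ps = Pb + 14 for each unit, where Pb is the price buyers pay.
Supply in terms of Pb becomes xs = -191 + 5(Pb + 14) = -121 + 5Pb. Setting this equal to demand: 632 - 5Pb = -121 + 5Pb, so Pb = 75.3.
Sellers receive Ps = 75.3 + 14 = 89.3; x' = 632 − 5·75.3 = 255.5.
Buyers' price falls by P* − Pb = 82.3 − 75.3 = 7; sellers' price rises by Ps − P* = 89.3 − 82.3 = 7.
So producers capture 7/14 = 0.5 of each unit of subsidy.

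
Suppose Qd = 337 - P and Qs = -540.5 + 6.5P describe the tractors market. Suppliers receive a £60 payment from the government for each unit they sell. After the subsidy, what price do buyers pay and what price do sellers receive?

Buyers pay £65; sellers receive £125

Pre-subsidy: 337 - P = -540.5 + 6.5P gives P* = 117, Q* = 220.
With the subsidy, sellers receive Ps = Pb + 60 for each unit, where Pb is the price buyers pay.
Supply in terms of Pb becomes Qs = -540.5 + 6.5(Pb + 60) = -150.5 + 6.5Pb. Setting this equal to demand: 337 - Pb = -150.5 + 6.5Pb, so Pb = 65.
Sellers receive Ps = 65 + 60 = 125; Q' = 337 − 1·65 = 272.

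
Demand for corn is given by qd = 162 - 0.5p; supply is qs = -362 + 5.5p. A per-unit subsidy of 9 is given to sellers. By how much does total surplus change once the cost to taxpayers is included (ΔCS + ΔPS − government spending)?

Pre-subsidy: 162 - 0.5p = -362 + 5.5p gives p* = 262/3, q* = 355/3.
With the subsidy, sellers receive ps = pb + 9 for each unit, where pb is the price buyers pay.
Supply in terms of pb becomes qs = -362 + 5.5(pb + 9) = -312.5 + 5.5pb. Setting this equal to demand: 162 - 0.5pb = -312.5 + 5.5pb, so pb = 949/12.
Sellers receive ps = 949/12 + 9 = 1057/12; q' = 162 − 0.5·(949/12) = 2939/24.
ΔCS = ½(355/3 + 2939/24)(262/3 − 949/12) = 993.265625; ΔPS = ½(355/3 + 2939/24)(1057/12 − 262/3) = 90.296875.
Government spending = 9 × 2939/24 = 1102.125.
Net change = 993.265625 + 90.296875 − 1102.125 = -18.5625. The loss equals the DWL triangle ½·9·4.125.

Net change in total surplus = -18.5625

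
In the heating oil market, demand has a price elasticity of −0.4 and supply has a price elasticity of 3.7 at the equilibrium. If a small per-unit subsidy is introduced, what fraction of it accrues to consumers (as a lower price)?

For a small subsidy around the equilibrium, the benefit split depends on the relative slopes, which at a point are proportional to the elasticities.
Buyer share = εs/(εs + |εd|) = 3.7/(3.7 + 0.4) = 37/41; seller share = |εd|/(εs + |εd|) = 4/41.

Consumer share = 37/41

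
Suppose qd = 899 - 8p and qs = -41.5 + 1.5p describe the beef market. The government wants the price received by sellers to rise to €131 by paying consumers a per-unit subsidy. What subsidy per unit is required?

Required subsidy s = €38 per unit

At a seller price of 131, quantity supplied is -41.5 + 1.5·131 = 155.
Buyers absorb 155 only when they pay pb with 899 − 8·pb = 155, i.e. pb = 93.
s = ps − pb = 131 − 93 = 38.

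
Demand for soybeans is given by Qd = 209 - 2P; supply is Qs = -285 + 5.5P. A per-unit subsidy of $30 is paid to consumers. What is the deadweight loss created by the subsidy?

Pre-subsidy: 209 - 2P = -285 + 5.5P gives P* = 988/15, Q* = 1159/15.
With the rebate, buyers effectively pay Pb = Ps − 30, where Ps is the price sellers receive.
Demand in terms of Ps becomes Qd = 209 − 2(Ps − 30) = 269 - 2Ps. Setting this equal to supply: 269 - 2Ps = -285 + 5.5Ps, so Ps = 1108/15.
Buyers pay Pb = 1108/15 − 30 = 658/15; Q' = -285 + 5.5·(1108/15) = 1819/15.
The subsidy expands output by 1819/15 − 1159/15 = 44 past the efficient level; on those units the gap between marginal cost and willingness to pay runs from 0 up to 30.
DWL = ½ × 30 × 44 = 660.

Deadweight loss = $660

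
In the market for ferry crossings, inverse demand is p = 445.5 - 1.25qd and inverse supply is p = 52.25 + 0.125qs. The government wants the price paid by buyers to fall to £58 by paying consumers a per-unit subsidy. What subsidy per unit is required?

At a buyer price of 58, quantity demanded is 356.4 − 0.8·58 = 310.
Sellers supply 310 only when they receive ps = 52.25 + 0.125·310 = 91.
s = ps − pb = 91 − 58 = 33.

Required subsidy s = £33 per unit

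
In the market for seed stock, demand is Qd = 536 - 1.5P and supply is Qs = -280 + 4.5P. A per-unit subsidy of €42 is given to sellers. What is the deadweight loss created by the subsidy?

Deadweight loss = €992.25

Pre-subsidy: 536 - 1.5P = -280 + 4.5P gives P* = 136, Q* = 332.
With the subsidy, sellers receive Ps = Pb + 42 for each unit, where Pb is the price buyers pay.
Supply in terms of Pb becomes Qs = -280 + 4.5(Pb + 42) = -91 + 4.5Pb. Setting this equal to demand: 536 - 1.5Pb = -91 + 4.5Pb, so Pb = 104.5.
Sellers receive Ps = 104.5 + 42 = 146.5; Q' = 536 − 1.5·104.5 = 379.25.
The subsidy expands output by 379.25 − 332 = 47.25 past the efficient level; on those units the gap between marginal cost and willingness to pay runs from 0 up to 42.
DWL = ½ × 42 × 47.25 = 992.25.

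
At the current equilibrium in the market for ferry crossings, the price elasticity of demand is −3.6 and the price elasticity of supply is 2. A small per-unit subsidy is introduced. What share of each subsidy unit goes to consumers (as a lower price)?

Consumer share = 5/14

For a small subsidy around the equilibrium, the benefit split depends on the relative slopes, which at a point are proportional to the elasticities.
Buyer share = εs/(εs + |εd|) = 2/(2 + 3.6) = 5/14; seller share = |εd|/(εs + |εd|) = 9/14.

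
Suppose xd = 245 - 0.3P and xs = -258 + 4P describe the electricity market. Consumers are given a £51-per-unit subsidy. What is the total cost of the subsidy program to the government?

Pre-subsidy: 245 - 0.3P = -258 + 4P gives P* = 5030/43, x* = 9026/43.
With the rebate, buyers effectively pay Pb = Ps − 51, where Ps is the price sellers receive.
Demand in terms of Ps becomes xd = 245 − 0.3(Ps − 51) = 260.3 - 0.3Ps. Setting this equal to supply: 260.3 - 0.3Ps = -258 + 4Ps, so Ps = 5183/43.
Buyers pay Pb = 5183/43 − 51 = 2990/43; x' = -258 + 4·(5183/43) = 9638/43.
Government outlay = subsidy × quantity = 51 × 9638/43 = 491538/43.

Government cost = 491538/43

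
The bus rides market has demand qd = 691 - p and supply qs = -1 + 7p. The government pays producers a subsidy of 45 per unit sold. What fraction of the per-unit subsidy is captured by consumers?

Consumer share = 0.875

Pre-subsidy: 691 - p = -1 + 7p gives p* = 86.5, q* = 604.5.
With the subsidy, sellers receive ps = pb + 45 for each unit, where pb is the price buyers pay.
Supply in terms of pb becomes qs = -1 + 7(pb + 45) = 314 + 7pb. Setting this equal to demand: 691 - pb = 314 + 7pb, so pb = 47.125.
Sellers receive ps = 47.125 + 45 = 92.125; q' = 691 − 1·47.125 = 643.875.
Buyers' price falls by p* − pb = 86.5 − 47.125 = 39.375; sellers' price rises by ps − p* = 92.125 − 86.5 = 5.625.
So consumers capture 39.375/45 = 0.875 of each unit of subsidy.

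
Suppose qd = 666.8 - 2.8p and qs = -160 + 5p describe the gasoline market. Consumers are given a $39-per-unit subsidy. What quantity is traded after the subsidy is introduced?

q' = 440

Pre-subsidy: 666.8 - 2.8p = -160 + 5p gives p* = 106, q* = 370.
With the rebate, buyers effectively pay pb = ps − 39, where ps is the price sellers receive.
Demand in terms of ps becomes qd = 666.8 − 2.8(ps − 39) = 776 - 2.8ps. Setting this equal to supply: 776 - 2.8ps = -160 + 5ps, so ps = 120.
Buyers pay pb = 120 − 39 = 81; q' = -160 + 5·120 = 440.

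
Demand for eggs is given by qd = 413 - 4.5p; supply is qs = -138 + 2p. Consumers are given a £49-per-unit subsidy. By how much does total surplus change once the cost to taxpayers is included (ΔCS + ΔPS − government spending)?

Pre-subsidy: 413 - 4.5p = -138 + 2p gives p* = 1102/13, q* = 410/13.
With the rebate, buyers effectively pay pb = ps − 49, where ps is the price sellers receive.
Demand in terms of ps becomes qd = 413 − 4.5(ps − 49) = 633.5 - 4.5ps. Setting this equal to supply: 633.5 - 4.5ps = -138 + 2ps, so ps = 1543/13.
Buyers pay pb = 1543/13 − 49 = 906/13; q' = -138 + 2·(1543/13) = 1292/13.
ΔCS = ½(410/13 + 1292/13)(1102/13 − 906/13) = 166796/169; ΔPS = ½(410/13 + 1292/13)(1543/13 − 1102/13) = 375291/169.
Government spending = 49 × 1292/13 = 63308/13.
Net change = 166796/169 + 375291/169 − 63308/13 = -21609/13. The loss equals the DWL triangle ½·49·882/13.

Net change in total surplus = -21609/13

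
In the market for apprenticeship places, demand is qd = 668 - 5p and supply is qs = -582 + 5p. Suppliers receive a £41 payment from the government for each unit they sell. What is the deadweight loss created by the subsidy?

Pre-subsidy: 668 - 5p = -582 + 5p gives p* = 125, q* = 43.
With the subsidy, sellers receive ps = pb + 41 for each unit, where pb is the price buyers pay.
Supply in terms of pb becomes qs = -582 + 5(pb + 41) = -377 + 5pb. Setting this equal to demand: 668 - 5pb = -377 + 5pb, so pb = 104.5.
Sellers receive ps = 104.5 + 41 = 145.5; q' = 668 − 5·104.5 = 145.5.
The subsidy expands output by 145.5 − 43 = 102.5 past the efficient level; on those units the gap between marginal cost and willingness to pay runs from 0 up to 41.
DWL = ½ × 41 × 102.5 = 2101.25.

Deadweight loss = £2101.25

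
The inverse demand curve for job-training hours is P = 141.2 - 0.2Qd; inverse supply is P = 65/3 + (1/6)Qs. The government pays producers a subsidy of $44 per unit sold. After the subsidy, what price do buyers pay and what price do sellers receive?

Pre-subsidy: 141.2 - 0.2Q = 65/3 + (1/6)Q gives Q* = 326 and P* = 76.
With the subsidy, sellers receive Ps = Pb + 44 for each unit, where Pb is the price buyers pay.
On the curves, Pb = 141.2 - 0.2Q and Ps = 65/3 + (1/6)Q; the wedge Ps − Pb = 44 gives 65/3 + (1/6)Q − (141.2 - 0.2Q) = 44, so Q' = 446.
Then Pb = 141.2 − 0.2·446 = 52 and Ps = 65/3 + (1/6)·446 = 96.

Buyers pay $52; sellers receive $96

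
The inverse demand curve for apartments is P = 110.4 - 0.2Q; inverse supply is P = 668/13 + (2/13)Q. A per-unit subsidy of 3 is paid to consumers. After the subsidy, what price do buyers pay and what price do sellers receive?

Buyers pay 1733/23; sellers receive 1802/23

Pre-subsidy: 110.4 - 0.2Q = 668/13 + (2/13)Q gives Q* = 3836/23 and P* = 1772/23.
With the rebate, buyers effectively pay Pb = Ps − 3, where Ps is the price sellers receive.
On the curves, Pb = 110.4 - 0.2Q and Ps = 668/13 + (2/13)Q; the wedge Ps − Pb = 3 gives 668/13 + (2/13)Q − (110.4 - 0.2Q) = 3, so Q' = 4031/23.
Then Pb = 110.4 − 0.2·(4031/23) = 1733/23 and Ps = 668/13 + (2/13)·(4031/23) = 1802/23.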